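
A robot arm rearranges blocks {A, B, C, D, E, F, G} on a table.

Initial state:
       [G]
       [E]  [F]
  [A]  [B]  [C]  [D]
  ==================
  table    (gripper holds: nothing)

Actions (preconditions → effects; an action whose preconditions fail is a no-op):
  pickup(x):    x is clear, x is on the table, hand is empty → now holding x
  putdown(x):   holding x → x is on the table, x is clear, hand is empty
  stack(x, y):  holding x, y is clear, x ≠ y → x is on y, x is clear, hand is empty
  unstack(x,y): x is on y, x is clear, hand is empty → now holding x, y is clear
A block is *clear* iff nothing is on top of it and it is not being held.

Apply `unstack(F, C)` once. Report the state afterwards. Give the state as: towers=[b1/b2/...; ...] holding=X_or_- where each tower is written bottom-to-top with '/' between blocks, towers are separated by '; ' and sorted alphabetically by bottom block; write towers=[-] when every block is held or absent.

before: towers=[A; B/E/G; C/F; D] holding=-
pre[unstack(F, C)]: on(F,C) ok, clear(F) ok, handempty ok
all met → apply unstack(F, C)
after:  towers=[A; B/E/G; C; D] holding=F

towers=[A; B/E/G; C; D] holding=F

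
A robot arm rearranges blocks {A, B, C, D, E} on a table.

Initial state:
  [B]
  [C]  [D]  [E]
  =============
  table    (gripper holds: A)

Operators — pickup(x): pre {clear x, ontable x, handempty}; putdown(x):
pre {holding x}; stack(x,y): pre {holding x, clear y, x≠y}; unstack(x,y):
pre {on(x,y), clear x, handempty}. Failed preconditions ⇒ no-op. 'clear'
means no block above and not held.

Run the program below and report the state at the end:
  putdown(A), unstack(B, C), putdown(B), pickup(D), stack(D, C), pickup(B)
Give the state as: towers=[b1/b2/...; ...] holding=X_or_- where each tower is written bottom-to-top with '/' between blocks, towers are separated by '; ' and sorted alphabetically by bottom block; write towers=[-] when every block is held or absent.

towers=[A; C/D; E] holding=B

step 1 (putdown(A)): towers=[A; C/B; D; E] holding=-
step 2 (unstack(B, C)): towers=[A; C; D; E] holding=B
step 3 (putdown(B)): towers=[A; B; C; D; E] holding=-
step 4 (pickup(D)): towers=[A; B; C; E] holding=D
step 5 (stack(D, C)): towers=[A; B; C/D; E] holding=-
step 6 (pickup(B)): towers=[A; C/D; E] holding=B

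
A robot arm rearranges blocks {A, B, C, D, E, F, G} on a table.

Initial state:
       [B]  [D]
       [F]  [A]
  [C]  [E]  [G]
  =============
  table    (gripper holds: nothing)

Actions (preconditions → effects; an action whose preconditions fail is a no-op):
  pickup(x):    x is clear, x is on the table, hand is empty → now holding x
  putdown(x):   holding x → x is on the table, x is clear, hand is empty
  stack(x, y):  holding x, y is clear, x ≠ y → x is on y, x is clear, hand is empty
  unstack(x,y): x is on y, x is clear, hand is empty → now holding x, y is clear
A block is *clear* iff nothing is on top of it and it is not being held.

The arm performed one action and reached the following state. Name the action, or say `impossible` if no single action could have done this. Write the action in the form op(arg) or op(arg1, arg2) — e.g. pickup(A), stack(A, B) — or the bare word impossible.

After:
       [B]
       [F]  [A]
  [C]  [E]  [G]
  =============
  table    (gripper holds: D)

unstack(D, A)

target: towers=[C; E/F/B; G/A] holding=D
     unstack(B, F) → towers=[C; E/F; G/A/D] holding=B
     unstack(D, A) → towers=[C; E/F/B; G/A] holding=D  ← match
         pickup(C) → towers=[E/F/B; G/A/D] holding=C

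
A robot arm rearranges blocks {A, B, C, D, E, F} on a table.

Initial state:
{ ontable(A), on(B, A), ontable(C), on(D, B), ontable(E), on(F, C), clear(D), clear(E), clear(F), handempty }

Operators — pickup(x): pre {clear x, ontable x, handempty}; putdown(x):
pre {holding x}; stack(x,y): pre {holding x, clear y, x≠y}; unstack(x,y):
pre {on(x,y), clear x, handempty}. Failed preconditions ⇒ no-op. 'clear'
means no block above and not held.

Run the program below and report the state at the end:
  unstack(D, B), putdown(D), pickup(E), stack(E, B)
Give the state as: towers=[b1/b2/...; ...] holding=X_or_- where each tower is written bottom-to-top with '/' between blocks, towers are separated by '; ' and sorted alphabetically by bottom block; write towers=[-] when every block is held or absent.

towers=[A/B/E; C/F; D] holding=-

step 1 (unstack(D, B)): towers=[A/B; C/F; E] holding=D
step 2 (putdown(D)): towers=[A/B; C/F; D; E] holding=-
step 3 (pickup(E)): towers=[A/B; C/F; D] holding=E
step 4 (stack(E, B)): towers=[A/B/E; C/F; D] holding=-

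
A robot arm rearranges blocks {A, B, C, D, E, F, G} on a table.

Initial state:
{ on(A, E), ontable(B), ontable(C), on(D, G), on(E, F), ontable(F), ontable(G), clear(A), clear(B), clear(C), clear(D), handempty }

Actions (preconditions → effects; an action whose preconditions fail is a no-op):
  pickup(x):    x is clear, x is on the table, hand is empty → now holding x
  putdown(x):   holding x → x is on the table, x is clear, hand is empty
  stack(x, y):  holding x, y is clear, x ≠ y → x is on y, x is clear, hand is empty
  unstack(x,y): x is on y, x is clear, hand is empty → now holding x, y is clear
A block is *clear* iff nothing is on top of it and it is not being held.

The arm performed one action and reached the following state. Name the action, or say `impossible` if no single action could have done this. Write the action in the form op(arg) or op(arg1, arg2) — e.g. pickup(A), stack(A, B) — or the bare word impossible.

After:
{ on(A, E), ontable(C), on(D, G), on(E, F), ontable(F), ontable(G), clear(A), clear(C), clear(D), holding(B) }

target: towers=[C; F/E/A; G/D] holding=B
         pickup(B) → towers=[C; F/E/A; G/D] holding=B  ← match
     unstack(D, G) → towers=[B; C; F/E/A; G] holding=D
     unstack(A, E) → towers=[B; C; F/E; G/D] holding=A
         pickup(C) → towers=[B; F/E/A; G/D] holding=C

pickup(B)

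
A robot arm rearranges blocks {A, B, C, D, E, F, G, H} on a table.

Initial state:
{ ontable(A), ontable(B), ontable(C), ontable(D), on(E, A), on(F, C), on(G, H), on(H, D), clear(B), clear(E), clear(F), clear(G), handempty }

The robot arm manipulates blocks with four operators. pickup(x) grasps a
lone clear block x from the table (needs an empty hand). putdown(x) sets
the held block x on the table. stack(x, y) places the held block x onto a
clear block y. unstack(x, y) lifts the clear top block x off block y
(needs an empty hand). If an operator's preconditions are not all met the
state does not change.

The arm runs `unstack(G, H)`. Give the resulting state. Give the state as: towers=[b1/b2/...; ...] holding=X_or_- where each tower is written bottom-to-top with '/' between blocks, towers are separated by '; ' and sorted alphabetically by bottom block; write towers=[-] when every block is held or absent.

before: towers=[A/E; B; C/F; D/H/G] holding=-
pre[unstack(G, H)]: on(G,H) yes, clear(G) yes, handempty yes
all met → apply unstack(G, H)
after:  towers=[A/E; B; C/F; D/H] holding=G

towers=[A/E; B; C/F; D/H] holding=G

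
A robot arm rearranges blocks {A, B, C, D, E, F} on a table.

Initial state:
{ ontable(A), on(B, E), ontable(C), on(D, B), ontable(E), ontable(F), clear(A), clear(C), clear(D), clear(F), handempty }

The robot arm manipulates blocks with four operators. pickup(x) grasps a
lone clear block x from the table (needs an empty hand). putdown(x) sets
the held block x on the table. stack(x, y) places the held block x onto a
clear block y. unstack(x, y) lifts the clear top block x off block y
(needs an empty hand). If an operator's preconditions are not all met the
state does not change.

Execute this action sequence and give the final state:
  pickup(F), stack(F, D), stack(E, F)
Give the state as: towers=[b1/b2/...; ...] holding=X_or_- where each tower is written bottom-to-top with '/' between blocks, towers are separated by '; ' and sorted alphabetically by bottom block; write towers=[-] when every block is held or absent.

towers=[A; C; E/B/D/F] holding=-

step 1 (pickup(F)): towers=[A; C; E/B/D] holding=F
step 2 (stack(F, D)): towers=[A; C; E/B/D/F] holding=-
step 3 (stack(E, F)) [no-op]: towers=[A; C; E/B/D/F] holding=-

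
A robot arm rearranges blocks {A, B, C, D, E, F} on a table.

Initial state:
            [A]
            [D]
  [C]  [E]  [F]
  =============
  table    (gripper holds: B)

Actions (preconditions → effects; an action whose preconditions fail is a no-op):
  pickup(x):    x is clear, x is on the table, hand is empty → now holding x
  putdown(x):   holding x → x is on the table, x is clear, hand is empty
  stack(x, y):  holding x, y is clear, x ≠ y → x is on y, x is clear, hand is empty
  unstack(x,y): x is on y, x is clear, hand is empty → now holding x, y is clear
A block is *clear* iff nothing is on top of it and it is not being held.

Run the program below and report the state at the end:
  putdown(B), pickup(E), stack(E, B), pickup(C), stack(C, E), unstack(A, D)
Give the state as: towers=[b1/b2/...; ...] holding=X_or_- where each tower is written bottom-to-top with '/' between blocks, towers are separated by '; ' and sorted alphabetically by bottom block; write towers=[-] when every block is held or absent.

towers=[B/E/C; F/D] holding=A

step 1 (putdown(B)): towers=[B; C; E; F/D/A] holding=-
step 2 (pickup(E)): towers=[B; C; F/D/A] holding=E
step 3 (stack(E, B)): towers=[B/E; C; F/D/A] holding=-
step 4 (pickup(C)): towers=[B/E; F/D/A] holding=C
step 5 (stack(C, E)): towers=[B/E/C; F/D/A] holding=-
step 6 (unstack(A, D)): towers=[B/E/C; F/D] holding=A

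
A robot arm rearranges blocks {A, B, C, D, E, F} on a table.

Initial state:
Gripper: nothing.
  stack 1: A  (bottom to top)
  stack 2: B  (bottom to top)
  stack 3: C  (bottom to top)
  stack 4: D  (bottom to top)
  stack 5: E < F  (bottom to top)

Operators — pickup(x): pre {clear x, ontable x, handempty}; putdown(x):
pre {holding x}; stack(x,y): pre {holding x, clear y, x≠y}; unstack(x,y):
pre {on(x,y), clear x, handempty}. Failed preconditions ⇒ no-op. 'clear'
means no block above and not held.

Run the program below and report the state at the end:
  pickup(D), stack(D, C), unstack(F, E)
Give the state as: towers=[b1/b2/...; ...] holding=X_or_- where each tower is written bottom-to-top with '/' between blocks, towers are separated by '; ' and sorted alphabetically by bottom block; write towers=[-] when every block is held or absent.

towers=[A; B; C/D; E] holding=F

step 1 (pickup(D)): towers=[A; B; C; E/F] holding=D
step 2 (stack(D, C)): towers=[A; B; C/D; E/F] holding=-
step 3 (unstack(F, E)): towers=[A; B; C/D; E] holding=F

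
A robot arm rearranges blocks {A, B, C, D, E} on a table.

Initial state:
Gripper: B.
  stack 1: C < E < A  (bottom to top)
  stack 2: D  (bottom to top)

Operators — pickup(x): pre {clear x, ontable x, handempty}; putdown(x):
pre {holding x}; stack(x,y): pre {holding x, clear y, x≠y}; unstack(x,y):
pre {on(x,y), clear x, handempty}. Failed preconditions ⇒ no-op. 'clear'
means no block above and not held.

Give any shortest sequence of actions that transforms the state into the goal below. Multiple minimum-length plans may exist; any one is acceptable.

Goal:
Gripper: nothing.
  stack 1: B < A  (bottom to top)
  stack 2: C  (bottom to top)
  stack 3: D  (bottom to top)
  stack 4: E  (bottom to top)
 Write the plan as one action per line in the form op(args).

putdown(B)
unstack(A, E)
stack(A, B)
unstack(E, C)
putdown(E)

step 1 (putdown(B)): towers=[B; C/E/A; D] holding=-
step 2 (unstack(A, E)): towers=[B; C/E; D] holding=A
step 3 (stack(A, B)): towers=[B/A; C/E; D] holding=-
step 4 (unstack(E, C)): towers=[B/A; C; D] holding=E
step 5 (putdown(E)): towers=[B/A; C; D; E] holding=-
goal check: towers=[B/A; C; D; E] holding=- — reached (length 5, optimal by BFS)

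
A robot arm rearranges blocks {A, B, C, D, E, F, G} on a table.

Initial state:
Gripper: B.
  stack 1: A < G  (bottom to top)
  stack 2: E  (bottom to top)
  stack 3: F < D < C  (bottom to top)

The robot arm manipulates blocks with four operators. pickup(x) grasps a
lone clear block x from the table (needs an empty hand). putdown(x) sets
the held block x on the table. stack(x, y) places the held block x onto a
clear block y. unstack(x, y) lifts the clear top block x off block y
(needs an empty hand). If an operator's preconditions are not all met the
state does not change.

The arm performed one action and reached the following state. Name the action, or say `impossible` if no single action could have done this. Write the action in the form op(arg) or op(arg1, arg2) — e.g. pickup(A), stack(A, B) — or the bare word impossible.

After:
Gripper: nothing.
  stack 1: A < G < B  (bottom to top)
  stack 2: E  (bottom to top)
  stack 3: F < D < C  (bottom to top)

stack(B, G)

target: towers=[A/G/B; E; F/D/C] holding=-
        putdown(B) → towers=[A/G; B; E; F/D/C] holding=-
       stack(B, G) → towers=[A/G/B; E; F/D/C] holding=-  ← match
       stack(B, E) → towers=[A/G; E/B; F/D/C] holding=-
       stack(B, C) → towers=[A/G; E; F/D/C/B] holding=-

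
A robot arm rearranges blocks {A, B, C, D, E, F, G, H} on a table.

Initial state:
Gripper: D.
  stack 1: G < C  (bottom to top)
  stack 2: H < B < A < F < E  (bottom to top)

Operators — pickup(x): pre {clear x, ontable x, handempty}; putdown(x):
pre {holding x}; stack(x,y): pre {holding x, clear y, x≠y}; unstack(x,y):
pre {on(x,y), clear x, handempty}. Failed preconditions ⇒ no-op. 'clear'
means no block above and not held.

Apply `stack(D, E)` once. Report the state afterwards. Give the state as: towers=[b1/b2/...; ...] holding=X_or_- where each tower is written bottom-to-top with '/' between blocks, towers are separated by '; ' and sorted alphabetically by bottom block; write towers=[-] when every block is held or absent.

before: towers=[G/C; H/B/A/F/E] holding=D
pre[stack(D, E)]: holding(D) ✓, clear(E) ✓, D≠E ✓
all met → apply stack(D, E)
after:  towers=[G/C; H/B/A/F/E/D] holding=-

towers=[G/C; H/B/A/F/E/D] holding=-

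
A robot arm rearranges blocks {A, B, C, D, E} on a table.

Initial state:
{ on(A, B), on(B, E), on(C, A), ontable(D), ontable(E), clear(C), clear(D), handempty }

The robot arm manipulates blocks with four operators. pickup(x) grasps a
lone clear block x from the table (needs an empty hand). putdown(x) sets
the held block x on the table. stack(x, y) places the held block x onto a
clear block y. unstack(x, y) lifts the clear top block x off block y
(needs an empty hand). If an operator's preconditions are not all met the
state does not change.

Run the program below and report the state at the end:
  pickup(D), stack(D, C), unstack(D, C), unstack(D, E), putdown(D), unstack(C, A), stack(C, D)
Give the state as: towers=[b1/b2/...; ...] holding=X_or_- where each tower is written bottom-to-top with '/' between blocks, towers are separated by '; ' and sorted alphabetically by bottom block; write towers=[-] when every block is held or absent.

step 1 (pickup(D)): towers=[E/B/A/C] holding=D
step 2 (stack(D, C)): towers=[E/B/A/C/D] holding=-
step 3 (unstack(D, C)): towers=[E/B/A/C] holding=D
step 4 (unstack(D, E)) [no-op]: towers=[E/B/A/C] holding=D
step 5 (putdown(D)): towers=[D; E/B/A/C] holding=-
step 6 (unstack(C, A)): towers=[D; E/B/A] holding=C
step 7 (stack(C, D)): towers=[D/C; E/B/A] holding=-

towers=[D/C; E/B/A] holding=-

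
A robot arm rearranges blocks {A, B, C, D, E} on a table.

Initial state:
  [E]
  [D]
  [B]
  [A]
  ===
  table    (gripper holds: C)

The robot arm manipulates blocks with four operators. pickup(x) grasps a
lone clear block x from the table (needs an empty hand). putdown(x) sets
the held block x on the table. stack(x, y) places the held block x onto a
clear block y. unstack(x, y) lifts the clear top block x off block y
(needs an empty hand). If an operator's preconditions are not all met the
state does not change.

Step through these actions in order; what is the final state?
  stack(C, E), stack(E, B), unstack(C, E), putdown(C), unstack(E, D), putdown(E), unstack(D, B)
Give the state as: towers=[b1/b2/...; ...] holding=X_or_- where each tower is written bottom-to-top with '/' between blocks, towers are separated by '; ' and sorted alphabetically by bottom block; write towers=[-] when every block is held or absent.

towers=[A/B; C; E] holding=D

step 1 (stack(C, E)): towers=[A/B/D/E/C] holding=-
step 2 (stack(E, B)) [no-op]: towers=[A/B/D/E/C] holding=-
step 3 (unstack(C, E)): towers=[A/B/D/E] holding=C
step 4 (putdown(C)): towers=[A/B/D/E; C] holding=-
step 5 (unstack(E, D)): towers=[A/B/D; C] holding=E
step 6 (putdown(E)): towers=[A/B/D; C; E] holding=-
step 7 (unstack(D, B)): towers=[A/B; C; E] holding=D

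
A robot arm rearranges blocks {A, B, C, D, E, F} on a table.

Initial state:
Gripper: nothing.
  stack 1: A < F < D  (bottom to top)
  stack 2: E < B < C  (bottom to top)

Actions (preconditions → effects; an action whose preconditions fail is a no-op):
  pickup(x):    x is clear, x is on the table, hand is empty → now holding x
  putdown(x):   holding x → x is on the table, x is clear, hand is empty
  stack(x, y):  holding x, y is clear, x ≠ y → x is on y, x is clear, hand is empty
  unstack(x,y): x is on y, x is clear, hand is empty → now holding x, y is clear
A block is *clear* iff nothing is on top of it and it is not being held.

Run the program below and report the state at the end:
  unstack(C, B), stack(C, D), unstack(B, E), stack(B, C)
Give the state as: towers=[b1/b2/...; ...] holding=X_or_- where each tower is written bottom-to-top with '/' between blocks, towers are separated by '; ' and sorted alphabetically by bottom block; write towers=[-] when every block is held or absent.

towers=[A/F/D/C/B; E] holding=-

step 1 (unstack(C, B)): towers=[A/F/D; E/B] holding=C
step 2 (stack(C, D)): towers=[A/F/D/C; E/B] holding=-
step 3 (unstack(B, E)): towers=[A/F/D/C; E] holding=B
step 4 (stack(B, C)): towers=[A/F/D/C/B; E] holding=-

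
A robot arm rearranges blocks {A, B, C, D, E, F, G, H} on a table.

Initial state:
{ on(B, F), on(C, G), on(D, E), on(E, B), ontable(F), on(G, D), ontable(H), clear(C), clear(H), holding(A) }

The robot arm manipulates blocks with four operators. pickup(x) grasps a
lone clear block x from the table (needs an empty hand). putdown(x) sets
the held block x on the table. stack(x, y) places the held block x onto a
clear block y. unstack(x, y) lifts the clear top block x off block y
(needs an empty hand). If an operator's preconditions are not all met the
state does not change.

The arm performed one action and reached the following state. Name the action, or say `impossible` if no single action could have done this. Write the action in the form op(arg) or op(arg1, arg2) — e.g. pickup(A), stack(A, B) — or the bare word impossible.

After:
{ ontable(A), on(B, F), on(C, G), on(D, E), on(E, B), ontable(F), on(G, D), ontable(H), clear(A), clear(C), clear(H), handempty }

putdown(A)

target: towers=[A; F/B/E/D/G/C; H] holding=-
        putdown(A) → towers=[A; F/B/E/D/G/C; H] holding=-  ← match
       stack(A, H) → towers=[F/B/E/D/G/C; H/A] holding=-
       stack(A, C) → towers=[F/B/E/D/G/C/A; H] holding=-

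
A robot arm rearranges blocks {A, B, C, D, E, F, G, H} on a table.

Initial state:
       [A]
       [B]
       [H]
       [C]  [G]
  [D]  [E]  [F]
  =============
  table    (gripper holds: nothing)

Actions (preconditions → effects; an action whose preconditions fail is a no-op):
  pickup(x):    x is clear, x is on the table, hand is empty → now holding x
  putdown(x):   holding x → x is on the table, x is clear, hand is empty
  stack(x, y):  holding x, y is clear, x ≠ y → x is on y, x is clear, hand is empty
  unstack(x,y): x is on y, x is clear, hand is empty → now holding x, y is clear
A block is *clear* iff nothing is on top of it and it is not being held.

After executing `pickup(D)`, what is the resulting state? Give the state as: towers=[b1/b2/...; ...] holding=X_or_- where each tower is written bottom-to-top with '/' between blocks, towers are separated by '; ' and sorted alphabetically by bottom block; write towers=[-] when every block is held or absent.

before: towers=[D; E/C/H/B/A; F/G] holding=-
pre[pickup(D)]: clear(D) yes, ontable(D) yes, handempty yes
all met → apply pickup(D)
after:  towers=[E/C/H/B/A; F/G] holding=D

towers=[E/C/H/B/A; F/G] holding=D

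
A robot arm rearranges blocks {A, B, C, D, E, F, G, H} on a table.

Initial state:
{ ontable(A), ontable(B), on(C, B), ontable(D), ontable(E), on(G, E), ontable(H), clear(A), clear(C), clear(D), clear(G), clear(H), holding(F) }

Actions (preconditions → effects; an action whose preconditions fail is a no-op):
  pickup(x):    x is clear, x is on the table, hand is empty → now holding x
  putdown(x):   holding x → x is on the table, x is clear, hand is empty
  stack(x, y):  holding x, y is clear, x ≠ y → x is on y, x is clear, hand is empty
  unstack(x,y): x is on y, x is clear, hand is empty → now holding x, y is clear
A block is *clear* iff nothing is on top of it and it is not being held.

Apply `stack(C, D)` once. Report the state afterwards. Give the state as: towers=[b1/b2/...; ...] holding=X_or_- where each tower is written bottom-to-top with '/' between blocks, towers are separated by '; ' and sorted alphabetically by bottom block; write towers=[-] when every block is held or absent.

towers=[A; B/C; D; E/G; H] holding=F

before: towers=[A; B/C; D; E/G; H] holding=F
pre[stack(C, D)]: holding(C) ✗, clear(D) ✓, C≠D ✓
holding(C) unmet → stack(C, D) is a no-op
after:  towers=[A; B/C; D; E/G; H] holding=F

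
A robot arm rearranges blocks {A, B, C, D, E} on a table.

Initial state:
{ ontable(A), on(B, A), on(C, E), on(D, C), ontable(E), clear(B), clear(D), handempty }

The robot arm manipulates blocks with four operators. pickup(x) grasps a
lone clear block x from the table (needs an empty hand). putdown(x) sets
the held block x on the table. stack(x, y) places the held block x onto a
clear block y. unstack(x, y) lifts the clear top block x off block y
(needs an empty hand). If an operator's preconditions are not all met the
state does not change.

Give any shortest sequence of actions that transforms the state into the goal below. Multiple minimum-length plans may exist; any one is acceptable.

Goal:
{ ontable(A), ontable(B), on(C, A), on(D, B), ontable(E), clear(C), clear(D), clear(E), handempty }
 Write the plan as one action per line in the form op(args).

unstack(B, A)
putdown(B)
unstack(D, C)
stack(D, B)
unstack(C, E)
stack(C, A)

step 1 (unstack(B, A)): towers=[A; E/C/D] holding=B
step 2 (putdown(B)): towers=[A; B; E/C/D] holding=-
step 3 (unstack(D, C)): towers=[A; B; E/C] holding=D
step 4 (stack(D, B)): towers=[A; B/D; E/C] holding=-
step 5 (unstack(C, E)): towers=[A; B/D; E] holding=C
step 6 (stack(C, A)): towers=[A/C; B/D; E] holding=-
goal check: towers=[A/C; B/D; E] holding=- — reached (length 6, optimal by BFS)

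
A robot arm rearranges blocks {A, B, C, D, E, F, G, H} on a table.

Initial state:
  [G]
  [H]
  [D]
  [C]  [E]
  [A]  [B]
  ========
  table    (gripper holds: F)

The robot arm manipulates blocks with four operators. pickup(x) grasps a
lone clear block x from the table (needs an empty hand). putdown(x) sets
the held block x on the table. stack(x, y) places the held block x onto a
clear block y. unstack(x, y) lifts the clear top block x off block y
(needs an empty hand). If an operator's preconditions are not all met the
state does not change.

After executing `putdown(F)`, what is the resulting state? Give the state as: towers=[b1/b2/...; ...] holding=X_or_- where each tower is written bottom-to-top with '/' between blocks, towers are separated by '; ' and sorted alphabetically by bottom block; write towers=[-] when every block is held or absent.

before: towers=[A/C/D/H/G; B/E] holding=F
pre[putdown(F)]: holding(F) ✓
all met → apply putdown(F)
after:  towers=[A/C/D/H/G; B/E; F] holding=-

towers=[A/C/D/H/G; B/E; F] holding=-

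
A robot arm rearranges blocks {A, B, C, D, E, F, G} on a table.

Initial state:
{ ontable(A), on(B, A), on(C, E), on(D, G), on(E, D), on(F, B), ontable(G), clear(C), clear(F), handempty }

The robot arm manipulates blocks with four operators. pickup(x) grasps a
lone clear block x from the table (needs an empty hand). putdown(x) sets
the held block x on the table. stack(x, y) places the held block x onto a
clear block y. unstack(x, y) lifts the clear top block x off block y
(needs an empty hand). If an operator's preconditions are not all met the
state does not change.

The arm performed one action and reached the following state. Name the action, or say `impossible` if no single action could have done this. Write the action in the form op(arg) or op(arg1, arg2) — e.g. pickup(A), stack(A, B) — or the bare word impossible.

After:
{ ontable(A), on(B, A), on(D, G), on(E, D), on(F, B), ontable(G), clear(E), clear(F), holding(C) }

unstack(C, E)

target: towers=[A/B/F; G/D/E] holding=C
     unstack(F, B) → towers=[A/B; G/D/E/C] holding=F
     unstack(C, E) → towers=[A/B/F; G/D/E] holding=C  ← match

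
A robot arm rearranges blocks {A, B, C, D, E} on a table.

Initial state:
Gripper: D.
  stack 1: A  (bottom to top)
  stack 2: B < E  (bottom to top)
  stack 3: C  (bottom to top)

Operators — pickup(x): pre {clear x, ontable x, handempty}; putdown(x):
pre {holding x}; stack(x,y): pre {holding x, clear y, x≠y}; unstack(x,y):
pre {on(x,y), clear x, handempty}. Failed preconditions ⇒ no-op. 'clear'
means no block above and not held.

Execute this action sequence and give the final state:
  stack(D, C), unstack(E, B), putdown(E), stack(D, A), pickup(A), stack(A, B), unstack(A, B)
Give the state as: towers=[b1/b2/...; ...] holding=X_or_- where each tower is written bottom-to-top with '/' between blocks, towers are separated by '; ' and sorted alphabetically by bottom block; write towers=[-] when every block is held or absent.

towers=[B; C/D; E] holding=A

step 1 (stack(D, C)): towers=[A; B/E; C/D] holding=-
step 2 (unstack(E, B)): towers=[A; B; C/D] holding=E
step 3 (putdown(E)): towers=[A; B; C/D; E] holding=-
step 4 (stack(D, A)) [no-op]: towers=[A; B; C/D; E] holding=-
step 5 (pickup(A)): towers=[B; C/D; E] holding=A
step 6 (stack(A, B)): towers=[B/A; C/D; E] holding=-
step 7 (unstack(A, B)): towers=[B; C/D; E] holding=A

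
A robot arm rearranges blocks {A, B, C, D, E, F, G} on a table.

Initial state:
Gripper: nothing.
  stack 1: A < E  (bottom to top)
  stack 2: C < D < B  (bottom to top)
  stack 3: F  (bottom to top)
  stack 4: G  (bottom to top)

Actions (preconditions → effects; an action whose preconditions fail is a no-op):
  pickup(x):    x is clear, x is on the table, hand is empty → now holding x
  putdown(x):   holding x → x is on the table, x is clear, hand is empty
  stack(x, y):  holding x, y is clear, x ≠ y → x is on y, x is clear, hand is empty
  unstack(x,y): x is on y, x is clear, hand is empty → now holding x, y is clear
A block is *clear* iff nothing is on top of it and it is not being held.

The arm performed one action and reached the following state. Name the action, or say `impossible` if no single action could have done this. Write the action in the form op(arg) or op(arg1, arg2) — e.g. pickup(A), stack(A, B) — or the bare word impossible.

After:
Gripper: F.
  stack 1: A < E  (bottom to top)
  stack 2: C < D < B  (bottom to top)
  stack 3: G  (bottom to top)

pickup(F)

target: towers=[A/E; C/D/B; G] holding=F
     unstack(B, D) → towers=[A/E; C/D; F; G] holding=B
         pickup(F) → towers=[A/E; C/D/B; G] holding=F  ← match
         pickup(G) → towers=[A/E; C/D/B; F] holding=G
     unstack(E, A) → towers=[A; C/D/B; F; G] holding=E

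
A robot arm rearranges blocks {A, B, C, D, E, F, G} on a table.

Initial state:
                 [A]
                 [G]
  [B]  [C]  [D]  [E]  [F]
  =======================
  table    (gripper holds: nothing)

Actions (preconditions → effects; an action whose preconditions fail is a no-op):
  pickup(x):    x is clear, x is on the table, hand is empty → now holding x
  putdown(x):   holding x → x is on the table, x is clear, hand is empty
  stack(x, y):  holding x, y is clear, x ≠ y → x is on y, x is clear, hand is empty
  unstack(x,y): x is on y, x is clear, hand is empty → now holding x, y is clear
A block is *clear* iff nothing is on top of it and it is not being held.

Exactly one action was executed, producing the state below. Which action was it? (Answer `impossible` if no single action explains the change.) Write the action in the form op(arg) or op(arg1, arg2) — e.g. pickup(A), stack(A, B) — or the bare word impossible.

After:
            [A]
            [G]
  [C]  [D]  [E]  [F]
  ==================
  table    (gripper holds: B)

target: towers=[C; D; E/G/A; F] holding=B
         pickup(B) → towers=[C; D; E/G/A; F] holding=B  ← match
         pickup(F) → towers=[B; C; D; E/G/A] holding=F
         pickup(D) → towers=[B; C; E/G/A; F] holding=D
     unstack(A, G) → towers=[B; C; D; E/G; F] holding=A
         pickup(C) → towers=[B; D; E/G/A; F] holding=C

pickup(B)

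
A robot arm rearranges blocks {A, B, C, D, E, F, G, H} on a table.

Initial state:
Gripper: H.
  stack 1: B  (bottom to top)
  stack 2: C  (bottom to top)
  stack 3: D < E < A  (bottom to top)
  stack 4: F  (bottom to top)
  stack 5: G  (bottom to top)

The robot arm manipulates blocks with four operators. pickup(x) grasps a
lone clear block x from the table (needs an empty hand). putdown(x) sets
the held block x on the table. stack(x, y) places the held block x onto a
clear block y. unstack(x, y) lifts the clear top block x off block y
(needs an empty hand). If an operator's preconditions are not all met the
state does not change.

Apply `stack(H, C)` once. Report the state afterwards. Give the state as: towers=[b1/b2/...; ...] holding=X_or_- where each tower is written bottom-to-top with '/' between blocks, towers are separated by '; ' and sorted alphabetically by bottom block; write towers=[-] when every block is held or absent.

before: towers=[B; C; D/E/A; F; G] holding=H
pre[stack(H, C)]: holding(H) ✓, clear(C) ✓, H≠C ✓
all met → apply stack(H, C)
after:  towers=[B; C/H; D/E/A; F; G] holding=-

towers=[B; C/H; D/E/A; F; G] holding=-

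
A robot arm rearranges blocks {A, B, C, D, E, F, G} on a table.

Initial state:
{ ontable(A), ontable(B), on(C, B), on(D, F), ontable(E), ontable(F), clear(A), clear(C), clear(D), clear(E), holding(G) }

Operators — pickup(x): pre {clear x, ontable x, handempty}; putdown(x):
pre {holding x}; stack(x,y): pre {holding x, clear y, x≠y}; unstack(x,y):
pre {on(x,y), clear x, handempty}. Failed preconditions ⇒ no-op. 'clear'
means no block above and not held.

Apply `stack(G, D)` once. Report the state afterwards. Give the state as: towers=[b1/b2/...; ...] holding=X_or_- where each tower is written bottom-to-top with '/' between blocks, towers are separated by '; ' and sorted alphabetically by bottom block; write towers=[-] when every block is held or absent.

before: towers=[A; B/C; E; F/D] holding=G
pre[stack(G, D)]: holding(G) ✓, clear(D) ✓, G≠D ✓
all met → apply stack(G, D)
after:  towers=[A; B/C; E; F/D/G] holding=-

towers=[A; B/C; E; F/D/G] holding=-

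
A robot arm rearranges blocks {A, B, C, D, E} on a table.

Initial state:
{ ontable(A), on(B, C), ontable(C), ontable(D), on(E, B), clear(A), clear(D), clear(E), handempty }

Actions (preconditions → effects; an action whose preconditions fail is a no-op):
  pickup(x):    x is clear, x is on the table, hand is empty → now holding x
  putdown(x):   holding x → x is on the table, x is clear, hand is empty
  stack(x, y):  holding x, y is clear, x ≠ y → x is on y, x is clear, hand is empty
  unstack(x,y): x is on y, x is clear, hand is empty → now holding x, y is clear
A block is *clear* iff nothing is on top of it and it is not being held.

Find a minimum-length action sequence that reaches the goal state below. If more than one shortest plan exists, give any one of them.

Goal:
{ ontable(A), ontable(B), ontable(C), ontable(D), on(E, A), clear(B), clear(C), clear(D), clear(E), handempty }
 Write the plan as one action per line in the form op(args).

unstack(E, B)
stack(E, A)
unstack(B, C)
putdown(B)

step 1 (unstack(E, B)): towers=[A; C/B; D] holding=E
step 2 (stack(E, A)): towers=[A/E; C/B; D] holding=-
step 3 (unstack(B, C)): towers=[A/E; C; D] holding=B
step 4 (putdown(B)): towers=[A/E; B; C; D] holding=-
goal check: towers=[A/E; B; C; D] holding=- — reached (length 4, optimal by BFS)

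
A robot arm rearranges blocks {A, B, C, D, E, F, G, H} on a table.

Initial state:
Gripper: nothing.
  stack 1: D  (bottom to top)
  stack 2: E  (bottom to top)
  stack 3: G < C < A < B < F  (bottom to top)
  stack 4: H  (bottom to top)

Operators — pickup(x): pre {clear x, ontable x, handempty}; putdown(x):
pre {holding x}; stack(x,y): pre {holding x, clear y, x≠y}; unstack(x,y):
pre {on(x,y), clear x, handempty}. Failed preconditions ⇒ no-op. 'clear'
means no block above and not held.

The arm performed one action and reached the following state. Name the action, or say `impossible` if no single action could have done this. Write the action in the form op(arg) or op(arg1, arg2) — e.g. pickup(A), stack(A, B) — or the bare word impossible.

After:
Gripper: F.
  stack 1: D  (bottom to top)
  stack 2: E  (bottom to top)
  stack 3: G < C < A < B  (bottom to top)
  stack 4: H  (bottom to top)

unstack(F, B)

target: towers=[D; E; G/C/A/B; H] holding=F
         pickup(E) → towers=[D; G/C/A/B/F; H] holding=E
         pickup(H) → towers=[D; E; G/C/A/B/F] holding=H
     unstack(F, B) → towers=[D; E; G/C/A/B; H] holding=F  ← match
         pickup(D) → towers=[E; G/C/A/B/F; H] holding=D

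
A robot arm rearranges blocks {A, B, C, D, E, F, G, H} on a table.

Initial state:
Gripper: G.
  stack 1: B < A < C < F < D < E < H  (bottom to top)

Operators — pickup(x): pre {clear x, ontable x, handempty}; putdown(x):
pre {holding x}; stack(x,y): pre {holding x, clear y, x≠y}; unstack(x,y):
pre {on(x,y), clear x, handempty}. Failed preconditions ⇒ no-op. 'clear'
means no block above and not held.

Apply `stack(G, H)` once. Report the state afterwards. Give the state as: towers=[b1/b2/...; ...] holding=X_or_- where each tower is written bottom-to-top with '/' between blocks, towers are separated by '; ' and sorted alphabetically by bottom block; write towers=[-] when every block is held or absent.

towers=[B/A/C/F/D/E/H/G] holding=-

before: towers=[B/A/C/F/D/E/H] holding=G
pre[stack(G, H)]: holding(G) yes, clear(H) yes, G≠H yes
all met → apply stack(G, H)
after:  towers=[B/A/C/F/D/E/H/G] holding=-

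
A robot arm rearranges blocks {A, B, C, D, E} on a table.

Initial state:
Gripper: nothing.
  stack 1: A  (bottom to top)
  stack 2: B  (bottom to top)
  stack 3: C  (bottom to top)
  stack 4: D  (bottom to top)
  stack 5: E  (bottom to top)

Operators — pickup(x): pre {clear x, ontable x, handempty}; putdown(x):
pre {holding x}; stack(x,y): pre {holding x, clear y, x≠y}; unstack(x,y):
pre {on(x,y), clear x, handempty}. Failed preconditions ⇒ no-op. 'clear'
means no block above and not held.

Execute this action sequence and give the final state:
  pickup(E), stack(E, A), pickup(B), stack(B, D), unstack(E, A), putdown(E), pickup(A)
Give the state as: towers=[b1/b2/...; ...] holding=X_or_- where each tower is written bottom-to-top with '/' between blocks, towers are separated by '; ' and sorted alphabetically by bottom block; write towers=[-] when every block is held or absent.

towers=[C; D/B; E] holding=A

step 1 (pickup(E)): towers=[A; B; C; D] holding=E
step 2 (stack(E, A)): towers=[A/E; B; C; D] holding=-
step 3 (pickup(B)): towers=[A/E; C; D] holding=B
step 4 (stack(B, D)): towers=[A/E; C; D/B] holding=-
step 5 (unstack(E, A)): towers=[A; C; D/B] holding=E
step 6 (putdown(E)): towers=[A; C; D/B; E] holding=-
step 7 (pickup(A)): towers=[C; D/B; E] holding=A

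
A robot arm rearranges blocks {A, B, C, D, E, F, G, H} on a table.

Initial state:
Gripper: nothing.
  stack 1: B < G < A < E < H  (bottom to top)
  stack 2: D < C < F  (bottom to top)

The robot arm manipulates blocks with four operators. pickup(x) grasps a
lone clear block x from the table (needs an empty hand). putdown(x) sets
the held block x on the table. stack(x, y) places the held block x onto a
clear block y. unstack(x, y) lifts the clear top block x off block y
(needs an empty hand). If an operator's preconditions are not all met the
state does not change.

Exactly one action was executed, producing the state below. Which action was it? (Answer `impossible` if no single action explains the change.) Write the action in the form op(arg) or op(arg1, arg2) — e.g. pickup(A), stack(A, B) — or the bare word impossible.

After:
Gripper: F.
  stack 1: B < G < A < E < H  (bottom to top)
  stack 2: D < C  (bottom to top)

unstack(F, C)

target: towers=[B/G/A/E/H; D/C] holding=F
     unstack(H, E) → towers=[B/G/A/E; D/C/F] holding=H
     unstack(F, C) → towers=[B/G/A/E/H; D/C] holding=F  ← match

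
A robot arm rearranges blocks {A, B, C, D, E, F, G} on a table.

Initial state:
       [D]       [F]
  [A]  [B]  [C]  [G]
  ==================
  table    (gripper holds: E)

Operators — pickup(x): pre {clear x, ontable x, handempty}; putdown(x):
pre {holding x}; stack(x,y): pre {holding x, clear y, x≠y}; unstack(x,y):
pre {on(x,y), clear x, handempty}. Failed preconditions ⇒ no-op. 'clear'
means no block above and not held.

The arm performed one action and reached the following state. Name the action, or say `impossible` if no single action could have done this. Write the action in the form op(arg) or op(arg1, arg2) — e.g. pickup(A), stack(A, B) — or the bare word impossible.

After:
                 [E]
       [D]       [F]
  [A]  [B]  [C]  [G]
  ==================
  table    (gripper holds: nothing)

stack(E, F)

target: towers=[A; B/D; C; G/F/E] holding=-
        putdown(E) → towers=[A; B/D; C; E; G/F] holding=-
       stack(E, F) → towers=[A; B/D; C; G/F/E] holding=-  ← match
       stack(E, D) → towers=[A; B/D/E; C; G/F] holding=-
       stack(E, A) → towers=[A/E; B/D; C; G/F] holding=-
       stack(E, C) → towers=[A; B/D; C/E; G/F] holding=-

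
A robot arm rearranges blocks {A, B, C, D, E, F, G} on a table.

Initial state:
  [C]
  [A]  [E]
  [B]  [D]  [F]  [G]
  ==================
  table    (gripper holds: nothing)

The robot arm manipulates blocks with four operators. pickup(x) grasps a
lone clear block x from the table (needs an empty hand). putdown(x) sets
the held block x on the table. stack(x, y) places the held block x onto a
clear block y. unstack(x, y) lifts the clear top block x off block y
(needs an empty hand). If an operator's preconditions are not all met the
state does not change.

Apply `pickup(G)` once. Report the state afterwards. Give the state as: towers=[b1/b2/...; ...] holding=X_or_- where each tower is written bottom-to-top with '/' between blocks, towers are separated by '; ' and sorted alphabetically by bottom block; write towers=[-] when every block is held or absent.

before: towers=[B/A/C; D/E; F; G] holding=-
pre[pickup(G)]: clear(G) ✓, ontable(G) ✓, handempty ✓
all met → apply pickup(G)
after:  towers=[B/A/C; D/E; F] holding=G

towers=[B/A/C; D/E; F] holding=G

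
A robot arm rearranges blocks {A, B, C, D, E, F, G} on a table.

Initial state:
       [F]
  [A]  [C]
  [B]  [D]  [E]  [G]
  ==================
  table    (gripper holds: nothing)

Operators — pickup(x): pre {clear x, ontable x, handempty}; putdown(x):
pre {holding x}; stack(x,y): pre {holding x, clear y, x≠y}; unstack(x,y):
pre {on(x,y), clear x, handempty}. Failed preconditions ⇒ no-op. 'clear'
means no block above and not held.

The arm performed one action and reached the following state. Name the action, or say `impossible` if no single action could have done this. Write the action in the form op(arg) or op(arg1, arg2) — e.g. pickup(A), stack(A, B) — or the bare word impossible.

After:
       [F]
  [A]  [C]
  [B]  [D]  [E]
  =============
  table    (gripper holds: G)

target: towers=[B/A; D/C/F; E] holding=G
     unstack(F, C) → towers=[B/A; D/C; E; G] holding=F
         pickup(G) → towers=[B/A; D/C/F; E] holding=G  ← match
     unstack(A, B) → towers=[B; D/C/F; E; G] holding=A
         pickup(E) → towers=[B/A; D/C/F; G] holding=E

pickup(G)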